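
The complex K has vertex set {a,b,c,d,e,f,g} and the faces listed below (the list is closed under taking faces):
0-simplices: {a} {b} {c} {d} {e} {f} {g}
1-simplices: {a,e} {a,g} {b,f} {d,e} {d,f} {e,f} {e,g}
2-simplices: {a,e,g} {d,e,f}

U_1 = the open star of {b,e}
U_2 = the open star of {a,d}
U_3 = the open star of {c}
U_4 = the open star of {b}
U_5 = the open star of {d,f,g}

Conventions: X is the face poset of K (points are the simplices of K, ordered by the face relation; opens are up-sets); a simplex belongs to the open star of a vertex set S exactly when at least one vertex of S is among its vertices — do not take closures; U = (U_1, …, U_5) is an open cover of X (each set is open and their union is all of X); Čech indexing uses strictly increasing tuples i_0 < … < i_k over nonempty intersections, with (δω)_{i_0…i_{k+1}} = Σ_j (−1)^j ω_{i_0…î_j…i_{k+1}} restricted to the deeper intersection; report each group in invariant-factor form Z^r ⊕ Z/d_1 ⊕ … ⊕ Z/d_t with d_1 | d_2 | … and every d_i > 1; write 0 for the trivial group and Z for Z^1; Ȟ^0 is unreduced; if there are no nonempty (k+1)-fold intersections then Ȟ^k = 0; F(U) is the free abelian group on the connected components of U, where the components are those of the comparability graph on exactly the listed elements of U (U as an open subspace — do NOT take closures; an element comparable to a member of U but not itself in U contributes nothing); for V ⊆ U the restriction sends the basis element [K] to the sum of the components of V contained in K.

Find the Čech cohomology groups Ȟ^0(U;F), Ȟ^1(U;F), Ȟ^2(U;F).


nonempty intersections:
  U1={{b},{e},{a,e},{b,f},{d,e},{e,f},{e,g},{a,e,g},{d,e,f}} U2={{a},{d},{a,e},{a,g},{d,e},{d,f},{a,e,g},{d,e,f}} U3={{c}} U4={{b},{b,f}} U5={{d},{f},{g},{a,g},{b,f},{d,e},{d,f},{e,f},{e,g},{a,e,g},{d,e,f}}
  U12={{a,e},{d,e},{a,e,g},{d,e,f}} U14={{b},{b,f}} U15={{b,f},{d,e},{e,f},{e,g},{a,e,g},{d,e,f}} U25={{d},{a,g},{d,e},{d,f},{a,e,g},{d,e,f}} U45={{b,f}}
  U125={{d,e},{a,e,g},{d,e,f}} U145={{b,f}}
components per intersection:
  U1: {{b},{b,f}} {{e},{a,e},{d,e},{e,f},{e,g},{a,e,g},{d,e,f}}
  U2: {{a},{a,e},{a,g},{a,e,g}} {{d},{d,e},{d,f},{d,e,f}}
  U3: {{c}}
  U4: {{b},{b,f}}
  U5: {{d},{f},{b,f},{d,e},{d,f},{e,f},{d,e,f}} {{g},{a,g},{e,g},{a,e,g}}
  U12: {{a,e},{a,e,g}} {{d,e},{d,e,f}}
  U14: {{b},{b,f}}
  U15: {{b,f}} {{d,e},{e,f},{d,e,f}} {{e,g},{a,e,g}}
  U25: {{d},{d,e},{d,f},{d,e,f}} {{a,g},{a,e,g}}
  U45: {{b,f}}
  U125: {{d,e},{d,e,f}} {{a,e,g}}
  U145: {{b,f}}
C dims 8,9,3; δ0: rk 6, SNF 1^6; δ1: rk 3, SNF 1^3
Ȟ^0: (8−6)−0=2 ⇒ Z^2
Ȟ^1: (9−3)−6=0 ⇒ 0
Ȟ^2: (3−0)−3=0 ⇒ 0

Ȟ^0(U;F) ≅ Z^2, Ȟ^1(U;F) ≅ 0 and Ȟ^2(U;F) ≅ 0


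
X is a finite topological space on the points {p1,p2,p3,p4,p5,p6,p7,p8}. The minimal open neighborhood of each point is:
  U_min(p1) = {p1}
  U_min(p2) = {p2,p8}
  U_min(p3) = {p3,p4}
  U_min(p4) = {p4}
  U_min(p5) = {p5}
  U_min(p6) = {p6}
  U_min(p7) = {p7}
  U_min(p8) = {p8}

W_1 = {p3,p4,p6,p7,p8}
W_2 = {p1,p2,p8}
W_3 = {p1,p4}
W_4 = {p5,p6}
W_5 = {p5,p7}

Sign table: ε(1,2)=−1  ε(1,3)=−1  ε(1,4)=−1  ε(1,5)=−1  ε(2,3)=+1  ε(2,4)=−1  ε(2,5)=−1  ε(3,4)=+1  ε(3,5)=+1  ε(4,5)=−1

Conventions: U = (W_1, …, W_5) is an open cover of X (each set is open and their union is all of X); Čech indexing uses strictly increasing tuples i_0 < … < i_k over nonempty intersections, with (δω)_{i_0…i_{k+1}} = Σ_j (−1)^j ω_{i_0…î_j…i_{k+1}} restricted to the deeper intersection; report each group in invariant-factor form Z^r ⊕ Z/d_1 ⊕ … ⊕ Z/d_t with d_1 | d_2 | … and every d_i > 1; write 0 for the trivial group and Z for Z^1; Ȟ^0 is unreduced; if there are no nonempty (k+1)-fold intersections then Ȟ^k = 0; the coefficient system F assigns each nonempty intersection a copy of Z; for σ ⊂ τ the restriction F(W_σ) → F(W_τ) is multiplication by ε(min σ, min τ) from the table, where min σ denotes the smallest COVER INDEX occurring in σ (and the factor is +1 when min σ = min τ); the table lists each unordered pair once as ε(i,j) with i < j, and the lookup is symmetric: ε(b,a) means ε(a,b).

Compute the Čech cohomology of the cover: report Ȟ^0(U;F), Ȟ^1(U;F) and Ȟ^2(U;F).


nonempty overlaps:
  W12={p8} W13={p4} W14={p6} W15={p7} W23={p1} W45={p5}
C dims 5,6; δ0: rk 5, SNF 1^4·2
degree 0: 5−5−0 = 0 → Ȟ^0 ≅ 0
degree 1: 6−0−5 = 1 plus torsion [2] → Ȟ^1 ≅ Z ⊕ Z/2
degree 2: 0−0−0 = 0 → Ȟ^2 ≅ 0

Ȟ^0(U;F) ≅ 0; Ȟ^1(U;F) ≅ Z ⊕ Z/2; Ȟ^2(U;F) ≅ 0


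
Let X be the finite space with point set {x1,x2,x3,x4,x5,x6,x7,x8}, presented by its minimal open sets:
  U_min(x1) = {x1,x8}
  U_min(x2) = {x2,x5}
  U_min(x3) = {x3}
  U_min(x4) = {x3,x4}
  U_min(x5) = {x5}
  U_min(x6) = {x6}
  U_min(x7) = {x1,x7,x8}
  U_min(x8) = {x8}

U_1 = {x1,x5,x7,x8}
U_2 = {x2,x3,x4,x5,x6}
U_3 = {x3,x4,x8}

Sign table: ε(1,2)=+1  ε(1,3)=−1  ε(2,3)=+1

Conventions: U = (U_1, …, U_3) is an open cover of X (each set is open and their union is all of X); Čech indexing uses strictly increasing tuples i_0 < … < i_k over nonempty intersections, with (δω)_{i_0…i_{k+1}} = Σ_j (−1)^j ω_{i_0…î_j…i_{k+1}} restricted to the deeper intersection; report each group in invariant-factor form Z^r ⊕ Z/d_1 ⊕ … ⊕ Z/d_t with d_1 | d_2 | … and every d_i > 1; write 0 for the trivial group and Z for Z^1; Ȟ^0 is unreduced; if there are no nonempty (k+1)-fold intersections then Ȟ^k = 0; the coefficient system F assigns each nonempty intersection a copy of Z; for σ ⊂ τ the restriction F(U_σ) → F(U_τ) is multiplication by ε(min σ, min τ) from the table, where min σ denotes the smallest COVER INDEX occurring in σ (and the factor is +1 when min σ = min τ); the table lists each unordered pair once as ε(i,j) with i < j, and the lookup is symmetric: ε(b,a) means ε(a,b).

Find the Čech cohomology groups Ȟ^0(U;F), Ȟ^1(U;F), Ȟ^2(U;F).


Ȟ^0 = 0, Ȟ^1 = Z/2 and Ȟ^2 = 0

intersection data:
  U12={x5} U13={x8} U23={x3,x4}
C dims 3,3; δ0: rk 3, SNF 1^2·2
Ȟ^0 = (3 − 3) − 0 = 0, so Ȟ^0 ≅ 0
Ȟ^1 = (3 − 0) − 3 = 0 plus torsion [2], so Ȟ^1 ≅ Z/2
Ȟ^2 = (0 − 0) − 0 = 0, so Ȟ^2 ≅ 0


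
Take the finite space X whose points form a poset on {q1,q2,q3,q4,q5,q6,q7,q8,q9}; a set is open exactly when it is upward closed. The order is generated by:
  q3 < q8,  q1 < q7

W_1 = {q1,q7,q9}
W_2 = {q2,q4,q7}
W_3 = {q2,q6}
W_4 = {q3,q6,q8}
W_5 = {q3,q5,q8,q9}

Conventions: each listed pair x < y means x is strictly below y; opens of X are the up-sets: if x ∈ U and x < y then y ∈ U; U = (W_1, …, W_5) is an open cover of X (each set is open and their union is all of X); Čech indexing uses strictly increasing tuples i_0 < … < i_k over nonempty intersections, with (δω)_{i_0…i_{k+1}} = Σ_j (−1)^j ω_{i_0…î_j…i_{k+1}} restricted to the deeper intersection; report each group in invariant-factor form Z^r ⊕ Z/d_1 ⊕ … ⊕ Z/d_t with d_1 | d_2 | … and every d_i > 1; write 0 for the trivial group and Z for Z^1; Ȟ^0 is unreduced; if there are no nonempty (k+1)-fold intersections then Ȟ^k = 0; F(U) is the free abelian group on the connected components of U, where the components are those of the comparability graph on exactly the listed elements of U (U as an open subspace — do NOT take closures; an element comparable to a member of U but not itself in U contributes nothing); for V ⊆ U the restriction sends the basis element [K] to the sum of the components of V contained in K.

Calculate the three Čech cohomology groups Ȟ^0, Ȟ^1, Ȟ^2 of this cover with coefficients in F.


intersection data:
  W12={q7} W15={q9} W23={q2} W34={q6} W45={q3,q8}
components per intersection:
  W1: {q1,q7} {q9}
  W2: {q2} {q4} {q7}
  W3: {q2} {q6}
  W4: {q3,q8} {q6}
  W5: {q3,q8} {q5} {q9}
  W12: {q7}
  W15: {q9}
  W23: {q2}
  W34: {q6}
  W45: {q3,q8}
C dims 12,5; δ0: rk 5, SNF 1^5
Ȟ^0 = (12 − 5) − 0 = 7, so Ȟ^0 ≅ Z^7
Ȟ^1 = (5 − 0) − 5 = 0, so Ȟ^1 ≅ 0
Ȟ^2 = (0 − 0) − 0 = 0, so Ȟ^2 ≅ 0

Ȟ^0 = Z^7, Ȟ^1 = 0, Ȟ^2 = 0


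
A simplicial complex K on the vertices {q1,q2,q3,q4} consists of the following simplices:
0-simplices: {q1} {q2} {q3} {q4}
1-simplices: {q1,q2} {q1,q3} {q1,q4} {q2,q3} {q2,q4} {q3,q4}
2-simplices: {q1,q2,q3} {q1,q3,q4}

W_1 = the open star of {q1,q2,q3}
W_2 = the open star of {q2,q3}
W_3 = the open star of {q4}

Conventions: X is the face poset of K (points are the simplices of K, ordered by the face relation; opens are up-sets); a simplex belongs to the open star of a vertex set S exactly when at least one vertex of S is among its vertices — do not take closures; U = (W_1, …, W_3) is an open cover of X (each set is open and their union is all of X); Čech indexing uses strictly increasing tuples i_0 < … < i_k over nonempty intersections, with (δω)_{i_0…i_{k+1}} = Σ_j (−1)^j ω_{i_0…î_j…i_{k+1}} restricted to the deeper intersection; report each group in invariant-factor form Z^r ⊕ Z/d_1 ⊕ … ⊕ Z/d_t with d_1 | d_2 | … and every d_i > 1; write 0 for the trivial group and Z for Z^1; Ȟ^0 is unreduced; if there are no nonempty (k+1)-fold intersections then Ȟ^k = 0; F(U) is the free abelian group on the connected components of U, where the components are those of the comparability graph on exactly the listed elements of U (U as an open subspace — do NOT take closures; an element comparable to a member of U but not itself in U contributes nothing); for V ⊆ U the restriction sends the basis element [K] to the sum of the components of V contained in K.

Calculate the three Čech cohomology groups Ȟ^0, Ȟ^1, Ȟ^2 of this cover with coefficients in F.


nerve of the cover:
  W1={{q1},{q2},{q3},{q1,q2},{q1,q3},{q1,q4},{q2,q3},{q2,q4},{q3,q4},{q1,q2,q3},{q1,q3,q4}} W2={{q2},{q3},{q1,q2},{q1,q3},{q2,q3},{q2,q4},{q3,q4},{q1,q2,q3},{q1,q3,q4}} W3={{q4},{q1,q4},{q2,q4},{q3,q4},{q1,q3,q4}}
  W12={{q2},{q3},{q1,q2},{q1,q3},{q2,q3},{q2,q4},{q3,q4},{q1,q2,q3},{q1,q3,q4}} W13={{q1,q4},{q2,q4},{q3,q4},{q1,q3,q4}} W23={{q2,q4},{q3,q4},{q1,q3,q4}}
  W123={{q2,q4},{q3,q4},{q1,q3,q4}}
components per intersection:
  W1: {{q1},{q2},{q3},{q1,q2},{q1,q3},{q1,q4},{q2,q3},{q2,q4},{q3,q4},{q1,q2,q3},{q1,q3,q4}}
  W2: {{q2},{q3},{q1,q2},{q1,q3},{q2,q3},{q2,q4},{q3,q4},{q1,q2,q3},{q1,q3,q4}}
  W3: {{q4},{q1,q4},{q2,q4},{q3,q4},{q1,q3,q4}}
  W12: {{q2},{q3},{q1,q2},{q1,q3},{q2,q3},{q2,q4},{q3,q4},{q1,q2,q3},{q1,q3,q4}}
  W13: {{q1,q4},{q3,q4},{q1,q3,q4}} {{q2,q4}}
  W23: {{q2,q4}} {{q3,q4},{q1,q3,q4}}
  W123: {{q2,q4}} {{q3,q4},{q1,q3,q4}}
C dims 3,5,2; δ0: rk 2, SNF 1^2; δ1: rk 2, SNF 1^2
Ȟ^0 = (3 − 2) − 0 = 1, so Ȟ^0 ≅ Z
Ȟ^1 = (5 − 2) − 2 = 1, so Ȟ^1 ≅ Z
Ȟ^2 = (2 − 0) − 2 = 0, so Ȟ^2 ≅ 0

Ȟ^0 ≅ Z,  Ȟ^1 ≅ Z,  Ȟ^2 ≅ 0


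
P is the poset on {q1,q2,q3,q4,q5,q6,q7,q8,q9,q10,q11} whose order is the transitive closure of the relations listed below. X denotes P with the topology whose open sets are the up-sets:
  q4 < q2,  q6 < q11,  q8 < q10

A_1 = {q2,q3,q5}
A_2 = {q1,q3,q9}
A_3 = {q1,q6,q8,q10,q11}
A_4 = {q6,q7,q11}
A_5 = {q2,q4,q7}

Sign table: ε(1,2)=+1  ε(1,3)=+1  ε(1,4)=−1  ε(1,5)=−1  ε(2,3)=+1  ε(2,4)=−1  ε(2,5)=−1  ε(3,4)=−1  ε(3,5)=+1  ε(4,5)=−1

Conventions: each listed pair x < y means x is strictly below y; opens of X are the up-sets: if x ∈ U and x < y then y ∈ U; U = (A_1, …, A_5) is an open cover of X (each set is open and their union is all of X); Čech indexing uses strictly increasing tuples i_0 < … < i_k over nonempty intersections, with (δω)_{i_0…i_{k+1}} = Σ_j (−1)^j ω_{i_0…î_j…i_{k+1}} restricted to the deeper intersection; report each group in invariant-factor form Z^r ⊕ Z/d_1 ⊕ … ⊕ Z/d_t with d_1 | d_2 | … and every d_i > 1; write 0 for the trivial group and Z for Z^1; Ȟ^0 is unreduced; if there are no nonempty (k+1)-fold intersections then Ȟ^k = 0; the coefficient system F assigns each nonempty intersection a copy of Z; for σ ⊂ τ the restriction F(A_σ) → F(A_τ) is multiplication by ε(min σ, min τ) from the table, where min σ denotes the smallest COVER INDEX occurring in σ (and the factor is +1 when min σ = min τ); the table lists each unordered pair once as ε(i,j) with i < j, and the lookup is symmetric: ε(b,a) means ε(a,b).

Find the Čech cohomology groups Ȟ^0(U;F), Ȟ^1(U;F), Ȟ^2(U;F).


Ȟ^0 ≅ 0,  Ȟ^1 ≅ Z/2,  Ȟ^2 ≅ 0

cover nerve:
  A12={q3} A15={q2} A23={q1} A34={q6,q11} A45={q7}
C dims 5,5; δ0: rk 5, SNF 1^4·2
Ȟ^0: (5−5)−0=0 ⇒ 0
Ȟ^1: (5−0)−5=0 plus torsion [2] ⇒ Z/2
Ȟ^2: (0−0)−0=0 ⇒ 0


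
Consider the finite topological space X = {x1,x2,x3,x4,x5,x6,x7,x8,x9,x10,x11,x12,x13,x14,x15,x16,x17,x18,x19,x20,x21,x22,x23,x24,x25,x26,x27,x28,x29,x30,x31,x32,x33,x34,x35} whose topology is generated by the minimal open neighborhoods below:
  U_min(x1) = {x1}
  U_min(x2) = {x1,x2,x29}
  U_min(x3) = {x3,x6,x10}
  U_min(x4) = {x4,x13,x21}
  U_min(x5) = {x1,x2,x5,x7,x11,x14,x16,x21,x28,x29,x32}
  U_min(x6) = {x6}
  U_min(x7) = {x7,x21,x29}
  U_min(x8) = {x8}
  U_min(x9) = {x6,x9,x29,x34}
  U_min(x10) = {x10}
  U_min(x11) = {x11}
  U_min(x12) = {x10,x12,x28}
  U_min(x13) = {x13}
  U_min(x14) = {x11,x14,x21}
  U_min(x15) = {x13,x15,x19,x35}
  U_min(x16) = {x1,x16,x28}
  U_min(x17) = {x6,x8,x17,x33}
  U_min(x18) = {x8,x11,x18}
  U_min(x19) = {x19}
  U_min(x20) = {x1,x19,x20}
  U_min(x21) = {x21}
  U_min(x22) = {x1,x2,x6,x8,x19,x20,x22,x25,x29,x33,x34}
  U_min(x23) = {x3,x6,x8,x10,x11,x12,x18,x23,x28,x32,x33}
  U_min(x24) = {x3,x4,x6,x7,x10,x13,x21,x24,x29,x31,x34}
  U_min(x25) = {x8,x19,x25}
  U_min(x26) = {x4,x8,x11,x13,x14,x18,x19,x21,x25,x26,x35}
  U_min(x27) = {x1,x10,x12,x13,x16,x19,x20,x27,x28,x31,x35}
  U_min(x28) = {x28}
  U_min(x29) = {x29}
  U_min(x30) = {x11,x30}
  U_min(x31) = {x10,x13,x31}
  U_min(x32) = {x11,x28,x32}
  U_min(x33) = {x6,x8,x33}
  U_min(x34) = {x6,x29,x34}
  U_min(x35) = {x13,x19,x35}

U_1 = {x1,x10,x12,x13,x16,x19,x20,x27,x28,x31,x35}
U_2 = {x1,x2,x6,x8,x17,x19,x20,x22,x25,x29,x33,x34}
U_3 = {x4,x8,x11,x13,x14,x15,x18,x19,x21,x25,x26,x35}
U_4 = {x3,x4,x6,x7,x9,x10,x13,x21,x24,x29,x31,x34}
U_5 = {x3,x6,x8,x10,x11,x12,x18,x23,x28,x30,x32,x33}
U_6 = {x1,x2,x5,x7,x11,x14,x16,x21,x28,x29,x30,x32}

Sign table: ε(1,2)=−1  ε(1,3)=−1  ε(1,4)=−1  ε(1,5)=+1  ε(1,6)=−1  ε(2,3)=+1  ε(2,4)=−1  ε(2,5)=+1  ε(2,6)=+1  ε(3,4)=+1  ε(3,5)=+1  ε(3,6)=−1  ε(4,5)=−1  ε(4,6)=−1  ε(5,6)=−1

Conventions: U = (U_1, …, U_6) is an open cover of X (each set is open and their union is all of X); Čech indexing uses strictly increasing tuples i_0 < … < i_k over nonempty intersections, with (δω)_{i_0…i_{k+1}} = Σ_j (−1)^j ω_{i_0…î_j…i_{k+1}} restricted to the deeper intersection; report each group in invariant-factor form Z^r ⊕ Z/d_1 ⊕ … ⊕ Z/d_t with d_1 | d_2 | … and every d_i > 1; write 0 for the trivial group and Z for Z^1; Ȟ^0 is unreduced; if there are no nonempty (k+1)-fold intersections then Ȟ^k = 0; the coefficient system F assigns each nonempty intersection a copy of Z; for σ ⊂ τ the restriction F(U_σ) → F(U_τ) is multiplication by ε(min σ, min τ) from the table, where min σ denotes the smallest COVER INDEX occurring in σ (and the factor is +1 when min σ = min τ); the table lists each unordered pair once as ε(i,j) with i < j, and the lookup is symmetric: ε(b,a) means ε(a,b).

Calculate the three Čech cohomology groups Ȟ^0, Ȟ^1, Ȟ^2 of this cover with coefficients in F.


intersection data:
  U12={x1,x19,x20} U13={x13,x19,x35} U14={x10,x13,x31} U15={x10,x12,x28} U16={x1,x16,x28} U23={x8,x19,x25} U24={x6,x29,x34} U25={x6,x8,x33} U26={x1,x2,x29} U34={x4,x13,x21} U35={x8,x11,x18} U36={x11,x14,x21} U45={x3,x6,x10} U46={x7,x21,x29} U56={x11,x28,x30,x32}
  U123={x19} U126={x1} U134={x13} U145={x10} U156={x28} U235={x8} U245={x6} U246={x29} U346={x21} U356={x11}
C dims 6,15,10; δ0: rk 6, SNF 1^5·2; δ1: rk 9, SNF 1^9
Ȟ^0 = (6 − 6) − 0 = 0, so Ȟ^0 ≅ 0
Ȟ^1 = (15 − 9) − 6 = 0 plus torsion [2], so Ȟ^1 ≅ Z/2
Ȟ^2 = (10 − 0) − 9 = 1, so Ȟ^2 ≅ Z

Ȟ^0(U;F) ≅ 0, Ȟ^1(U;F) ≅ Z/2 and Ȟ^2(U;F) ≅ Z


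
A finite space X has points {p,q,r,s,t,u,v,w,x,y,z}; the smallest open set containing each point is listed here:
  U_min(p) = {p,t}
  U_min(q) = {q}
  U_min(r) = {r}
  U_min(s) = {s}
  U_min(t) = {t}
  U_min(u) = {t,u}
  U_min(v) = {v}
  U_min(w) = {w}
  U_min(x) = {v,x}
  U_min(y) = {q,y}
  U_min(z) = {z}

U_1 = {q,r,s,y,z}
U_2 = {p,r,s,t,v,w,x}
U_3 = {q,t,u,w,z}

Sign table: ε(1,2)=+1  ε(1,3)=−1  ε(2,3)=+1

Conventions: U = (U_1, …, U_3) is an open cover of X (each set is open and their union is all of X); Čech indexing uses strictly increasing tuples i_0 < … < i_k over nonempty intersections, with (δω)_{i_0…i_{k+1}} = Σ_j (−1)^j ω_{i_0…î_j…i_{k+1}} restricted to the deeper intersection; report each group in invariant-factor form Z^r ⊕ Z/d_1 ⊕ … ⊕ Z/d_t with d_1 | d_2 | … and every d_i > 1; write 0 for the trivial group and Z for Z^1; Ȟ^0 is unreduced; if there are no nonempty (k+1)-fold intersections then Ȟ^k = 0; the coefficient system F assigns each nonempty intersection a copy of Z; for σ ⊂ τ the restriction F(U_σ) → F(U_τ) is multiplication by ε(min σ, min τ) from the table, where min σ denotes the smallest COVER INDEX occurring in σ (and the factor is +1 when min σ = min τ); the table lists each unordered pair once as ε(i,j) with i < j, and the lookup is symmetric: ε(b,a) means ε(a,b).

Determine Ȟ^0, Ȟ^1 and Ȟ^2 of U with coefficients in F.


intersection data:
  U12={r,s} U13={q,z} U23={t,w}
C dims 3,3; δ0: rk 3, SNF 1^2·2
Ȟ^0 = (3 − 3) − 0 = 0, so Ȟ^0 ≅ 0
Ȟ^1 = (3 − 0) − 3 = 0 plus torsion [2], so Ȟ^1 ≅ Z/2
Ȟ^2 = (0 − 0) − 0 = 0, so Ȟ^2 ≅ 0

Ȟ^0 = 0, Ȟ^1 = Z/2, Ȟ^2 = 0


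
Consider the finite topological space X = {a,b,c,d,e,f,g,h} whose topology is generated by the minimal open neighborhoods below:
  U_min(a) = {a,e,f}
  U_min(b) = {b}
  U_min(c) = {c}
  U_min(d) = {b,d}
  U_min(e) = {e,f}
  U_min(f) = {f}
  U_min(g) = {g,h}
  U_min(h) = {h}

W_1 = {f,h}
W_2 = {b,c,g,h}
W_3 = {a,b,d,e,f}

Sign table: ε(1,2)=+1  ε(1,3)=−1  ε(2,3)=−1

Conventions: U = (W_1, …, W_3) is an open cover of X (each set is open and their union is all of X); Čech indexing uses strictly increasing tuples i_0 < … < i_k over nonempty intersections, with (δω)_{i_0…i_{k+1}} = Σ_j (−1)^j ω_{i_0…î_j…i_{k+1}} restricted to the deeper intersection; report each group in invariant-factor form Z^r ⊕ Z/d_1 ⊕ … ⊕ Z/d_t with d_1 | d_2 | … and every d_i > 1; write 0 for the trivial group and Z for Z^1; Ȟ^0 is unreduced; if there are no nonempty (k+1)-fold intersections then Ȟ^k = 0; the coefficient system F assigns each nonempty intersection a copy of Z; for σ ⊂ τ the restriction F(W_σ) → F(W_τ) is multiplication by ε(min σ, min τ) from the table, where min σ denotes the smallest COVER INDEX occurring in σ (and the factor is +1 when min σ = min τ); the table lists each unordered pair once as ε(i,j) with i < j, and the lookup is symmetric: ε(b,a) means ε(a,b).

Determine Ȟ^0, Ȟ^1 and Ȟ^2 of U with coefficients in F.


Ȟ^0(U;F) ≅ Z, Ȟ^1(U;F) ≅ Z and Ȟ^2(U;F) ≅ 0

nerve of the cover:
  W12={h} W13={f} W23={b}
C dims 3,3; δ0: rk 2, SNF 1^2
Ȟ^0 = (3 − 2) − 0 = 1, so Ȟ^0 ≅ Z
Ȟ^1 = (3 − 0) − 2 = 1, so Ȟ^1 ≅ Z
Ȟ^2 = (0 − 0) − 0 = 0, so Ȟ^2 ≅ 0


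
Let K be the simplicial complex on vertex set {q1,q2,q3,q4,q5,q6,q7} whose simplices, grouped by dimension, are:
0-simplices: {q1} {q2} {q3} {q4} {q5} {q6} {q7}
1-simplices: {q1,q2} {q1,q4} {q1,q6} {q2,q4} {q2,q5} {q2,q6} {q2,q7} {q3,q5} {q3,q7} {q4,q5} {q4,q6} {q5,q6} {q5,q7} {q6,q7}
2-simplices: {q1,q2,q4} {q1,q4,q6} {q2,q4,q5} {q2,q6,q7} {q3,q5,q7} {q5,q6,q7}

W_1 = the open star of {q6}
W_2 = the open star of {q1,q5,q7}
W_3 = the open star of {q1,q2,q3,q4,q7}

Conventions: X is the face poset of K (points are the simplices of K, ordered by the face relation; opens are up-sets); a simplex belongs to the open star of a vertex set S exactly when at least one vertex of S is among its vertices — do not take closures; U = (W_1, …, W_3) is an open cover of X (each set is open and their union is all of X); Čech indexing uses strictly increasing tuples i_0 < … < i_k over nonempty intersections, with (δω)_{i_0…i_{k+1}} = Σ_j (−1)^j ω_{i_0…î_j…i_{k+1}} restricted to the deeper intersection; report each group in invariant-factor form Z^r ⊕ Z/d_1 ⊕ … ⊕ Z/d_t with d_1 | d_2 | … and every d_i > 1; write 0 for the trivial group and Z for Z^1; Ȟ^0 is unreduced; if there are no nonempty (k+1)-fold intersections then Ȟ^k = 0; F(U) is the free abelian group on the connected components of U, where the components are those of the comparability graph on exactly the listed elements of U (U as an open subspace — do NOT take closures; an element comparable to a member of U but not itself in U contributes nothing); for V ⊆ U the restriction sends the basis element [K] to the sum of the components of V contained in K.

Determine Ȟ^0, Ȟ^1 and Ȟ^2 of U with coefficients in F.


Ȟ^0 = Z, Ȟ^1 = Z^2, Ȟ^2 = 0

intersection data:
  W1={{q6},{q1,q6},{q2,q6},{q4,q6},{q5,q6},{q6,q7},{q1,q4,q6},{q2,q6,q7},{q5,q6,q7}} W2={{q1},{q5},{q7},{q1,q2},{q1,q4},{q1,q6},{q2,q5},{q2,q7},{q3,q5},{q3,q7},{q4,q5},{q5,q6},{q5,q7},{q6,q7},{q1,q2,q4},{q1,q4,q6},{q2,q4,q5},{q2,q6,q7},{q3,q5,q7},{q5,q6,q7}} W3={{q1},{q2},{q3},{q4},{q7},{q1,q2},{q1,q4},{q1,q6},{q2,q4},{q2,q5},{q2,q6},{q2,q7},{q3,q5},{q3,q7},{q4,q5},{q4,q6},{q5,q7},{q6,q7},{q1,q2,q4},{q1,q4,q6},{q2,q4,q5},{q2,q6,q7},{q3,q5,q7},{q5,q6,q7}}
  W12={{q1,q6},{q5,q6},{q6,q7},{q1,q4,q6},{q2,q6,q7},{q5,q6,q7}} W13={{q1,q6},{q2,q6},{q4,q6},{q6,q7},{q1,q4,q6},{q2,q6,q7},{q5,q6,q7}} W23={{q1},{q7},{q1,q2},{q1,q4},{q1,q6},{q2,q5},{q2,q7},{q3,q5},{q3,q7},{q4,q5},{q5,q7},{q6,q7},{q1,q2,q4},{q1,q4,q6},{q2,q4,q5},{q2,q6,q7},{q3,q5,q7},{q5,q6,q7}}
  W123={{q1,q6},{q6,q7},{q1,q4,q6},{q2,q6,q7},{q5,q6,q7}}
components per intersection:
  W1: {{q6},{q1,q6},{q2,q6},{q4,q6},{q5,q6},{q6,q7},{q1,q4,q6},{q2,q6,q7},{q5,q6,q7}}
  W2: {{q1},{q1,q2},{q1,q4},{q1,q6},{q1,q2,q4},{q1,q4,q6}} {{q5},{q7},{q2,q5},{q2,q7},{q3,q5},{q3,q7},{q4,q5},{q5,q6},{q5,q7},{q6,q7},{q2,q4,q5},{q2,q6,q7},{q3,q5,q7},{q5,q6,q7}}
  W3: {{q1},{q2},{q3},{q4},{q7},{q1,q2},{q1,q4},{q1,q6},{q2,q4},{q2,q5},{q2,q6},{q2,q7},{q3,q5},{q3,q7},{q4,q5},{q4,q6},{q5,q7},{q6,q7},{q1,q2,q4},{q1,q4,q6},{q2,q4,q5},{q2,q6,q7},{q3,q5,q7},{q5,q6,q7}}
  W12: {{q1,q6},{q1,q4,q6}} {{q5,q6},{q6,q7},{q2,q6,q7},{q5,q6,q7}}
  W13: {{q1,q6},{q4,q6},{q1,q4,q6}} {{q2,q6},{q6,q7},{q2,q6,q7},{q5,q6,q7}}
  W23: {{q1},{q1,q2},{q1,q4},{q1,q6},{q1,q2,q4},{q1,q4,q6}} {{q7},{q2,q7},{q3,q5},{q3,q7},{q5,q7},{q6,q7},{q2,q6,q7},{q3,q5,q7},{q5,q6,q7}} {{q2,q5},{q4,q5},{q2,q4,q5}}
  W123: {{q1,q6},{q1,q4,q6}} {{q6,q7},{q2,q6,q7},{q5,q6,q7}}
C dims 4,7,2; δ0: rk 3, SNF 1^3; δ1: rk 2, SNF 1^2
Ȟ^0 = (4 − 3) − 0 = 1, so Ȟ^0 ≅ Z
Ȟ^1 = (7 − 2) − 3 = 2, so Ȟ^1 ≅ Z^2
Ȟ^2 = (2 − 0) − 2 = 0, so Ȟ^2 ≅ 0


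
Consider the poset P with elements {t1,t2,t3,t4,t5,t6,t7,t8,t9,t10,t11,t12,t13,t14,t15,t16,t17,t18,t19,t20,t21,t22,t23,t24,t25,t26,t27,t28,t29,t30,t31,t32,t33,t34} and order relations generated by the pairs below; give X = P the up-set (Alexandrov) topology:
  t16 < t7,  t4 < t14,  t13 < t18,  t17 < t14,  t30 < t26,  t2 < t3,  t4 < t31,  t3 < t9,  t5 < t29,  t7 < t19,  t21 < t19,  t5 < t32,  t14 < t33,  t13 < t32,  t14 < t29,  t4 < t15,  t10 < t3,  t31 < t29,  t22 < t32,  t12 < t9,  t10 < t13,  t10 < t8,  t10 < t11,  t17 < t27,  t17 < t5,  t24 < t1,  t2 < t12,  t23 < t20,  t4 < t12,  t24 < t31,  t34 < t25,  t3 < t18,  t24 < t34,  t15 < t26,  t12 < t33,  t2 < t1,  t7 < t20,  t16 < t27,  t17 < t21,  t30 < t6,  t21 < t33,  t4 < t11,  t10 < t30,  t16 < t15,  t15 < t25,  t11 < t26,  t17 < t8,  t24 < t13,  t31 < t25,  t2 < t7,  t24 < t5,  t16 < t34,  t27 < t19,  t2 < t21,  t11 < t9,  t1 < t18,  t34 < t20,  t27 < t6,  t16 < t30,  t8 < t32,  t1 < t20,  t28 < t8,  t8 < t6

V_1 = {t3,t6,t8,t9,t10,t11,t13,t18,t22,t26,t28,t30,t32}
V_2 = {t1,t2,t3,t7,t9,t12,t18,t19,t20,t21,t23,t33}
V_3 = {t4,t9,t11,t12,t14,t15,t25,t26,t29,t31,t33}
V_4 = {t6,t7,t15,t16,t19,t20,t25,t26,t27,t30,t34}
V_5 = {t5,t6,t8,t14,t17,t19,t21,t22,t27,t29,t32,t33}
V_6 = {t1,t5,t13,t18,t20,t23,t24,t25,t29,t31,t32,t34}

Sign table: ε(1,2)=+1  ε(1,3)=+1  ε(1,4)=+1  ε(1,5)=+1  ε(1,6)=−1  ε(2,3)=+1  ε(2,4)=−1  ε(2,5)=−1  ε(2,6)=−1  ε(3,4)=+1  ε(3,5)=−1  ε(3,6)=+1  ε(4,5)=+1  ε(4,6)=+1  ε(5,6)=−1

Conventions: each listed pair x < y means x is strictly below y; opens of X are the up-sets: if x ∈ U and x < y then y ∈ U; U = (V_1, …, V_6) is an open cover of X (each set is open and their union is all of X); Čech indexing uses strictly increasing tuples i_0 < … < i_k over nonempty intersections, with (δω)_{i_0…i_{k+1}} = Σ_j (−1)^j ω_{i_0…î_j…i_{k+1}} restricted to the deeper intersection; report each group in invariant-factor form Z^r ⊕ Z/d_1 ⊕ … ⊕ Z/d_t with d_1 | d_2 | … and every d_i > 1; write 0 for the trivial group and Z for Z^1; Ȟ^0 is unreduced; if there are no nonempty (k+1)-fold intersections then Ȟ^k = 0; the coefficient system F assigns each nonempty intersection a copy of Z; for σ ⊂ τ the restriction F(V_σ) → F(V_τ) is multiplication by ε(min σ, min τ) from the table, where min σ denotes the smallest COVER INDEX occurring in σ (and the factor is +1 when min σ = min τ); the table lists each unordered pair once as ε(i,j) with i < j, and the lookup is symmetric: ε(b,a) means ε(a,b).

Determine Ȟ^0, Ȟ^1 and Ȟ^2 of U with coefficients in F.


Ȟ^0(U;F) ≅ 0, Ȟ^1(U;F) ≅ Z/2, Ȟ^2(U;F) ≅ Z

intersection data:
  V12={t3,t9,t18} V13={t9,t11,t26} V14={t6,t26,t30} V15={t6,t8,t22,t32} V16={t13,t18,t32} V23={t9,t12,t33} V24={t7,t19,t20} V25={t19,t21,t33} V26={t1,t18,t20,t23} V34={t15,t25,t26} V35={t14,t29,t33} V36={t25,t29,t31} V45={t6,t19,t27} V46={t20,t25,t34} V56={t5,t29,t32}
  V123={t9} V126={t18} V134={t26} V145={t6} V156={t32} V235={t33} V245={t19} V246={t20} V346={t25} V356={t29}
C dims 6,15,10; δ0: rk 6, SNF 1^5·2; δ1: rk 9, SNF 1^9
Ȟ^0 = (6 − 6) − 0 = 0, so Ȟ^0 ≅ 0
Ȟ^1 = (15 − 9) − 6 = 0 plus torsion [2], so Ȟ^1 ≅ Z/2
Ȟ^2 = (10 − 0) − 9 = 1, so Ȟ^2 ≅ Z


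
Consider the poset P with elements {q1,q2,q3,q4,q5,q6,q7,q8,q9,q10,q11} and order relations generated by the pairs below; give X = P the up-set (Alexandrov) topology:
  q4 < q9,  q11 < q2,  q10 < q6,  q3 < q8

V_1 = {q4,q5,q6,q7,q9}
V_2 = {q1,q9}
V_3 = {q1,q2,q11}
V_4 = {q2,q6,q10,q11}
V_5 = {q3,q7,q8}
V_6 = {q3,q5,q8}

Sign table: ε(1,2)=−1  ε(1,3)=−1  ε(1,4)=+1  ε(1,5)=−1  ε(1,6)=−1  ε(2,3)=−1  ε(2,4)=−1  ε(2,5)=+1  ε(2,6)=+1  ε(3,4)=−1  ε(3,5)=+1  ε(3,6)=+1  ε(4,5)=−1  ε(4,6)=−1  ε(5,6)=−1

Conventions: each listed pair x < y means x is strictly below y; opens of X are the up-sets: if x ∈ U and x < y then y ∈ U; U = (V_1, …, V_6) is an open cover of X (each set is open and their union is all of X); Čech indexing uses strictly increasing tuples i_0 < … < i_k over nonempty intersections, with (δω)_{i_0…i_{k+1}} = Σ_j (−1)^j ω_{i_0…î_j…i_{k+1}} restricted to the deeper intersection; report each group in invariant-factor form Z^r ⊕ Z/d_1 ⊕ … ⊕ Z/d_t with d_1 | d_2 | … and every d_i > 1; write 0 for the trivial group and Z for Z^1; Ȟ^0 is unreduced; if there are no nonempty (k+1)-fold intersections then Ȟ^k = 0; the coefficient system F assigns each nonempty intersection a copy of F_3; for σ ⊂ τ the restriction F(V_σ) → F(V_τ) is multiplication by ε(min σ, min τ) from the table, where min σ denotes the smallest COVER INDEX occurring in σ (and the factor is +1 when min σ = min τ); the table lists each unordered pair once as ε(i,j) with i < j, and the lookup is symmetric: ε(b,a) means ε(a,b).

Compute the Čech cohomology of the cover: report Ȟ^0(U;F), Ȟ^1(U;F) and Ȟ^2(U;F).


Ȟ^0 ≅ 0, Ȟ^1 ≅ Z/3, Ȟ^2 ≅ 0

nonempty overlaps:
  V12={q9} V14={q6} V15={q7} V16={q5} V23={q1} V34={q2,q11} V56={q3,q8}
C dims 6,7; δ0: rk_F3 6
degree 0: 6−6−0 = 0 → Ȟ^0 ≅ 0
degree 1: 7−0−6 = 1 → Ȟ^1 ≅ Z/3
degree 2: 0−0−0 = 0 → Ȟ^2 ≅ 0


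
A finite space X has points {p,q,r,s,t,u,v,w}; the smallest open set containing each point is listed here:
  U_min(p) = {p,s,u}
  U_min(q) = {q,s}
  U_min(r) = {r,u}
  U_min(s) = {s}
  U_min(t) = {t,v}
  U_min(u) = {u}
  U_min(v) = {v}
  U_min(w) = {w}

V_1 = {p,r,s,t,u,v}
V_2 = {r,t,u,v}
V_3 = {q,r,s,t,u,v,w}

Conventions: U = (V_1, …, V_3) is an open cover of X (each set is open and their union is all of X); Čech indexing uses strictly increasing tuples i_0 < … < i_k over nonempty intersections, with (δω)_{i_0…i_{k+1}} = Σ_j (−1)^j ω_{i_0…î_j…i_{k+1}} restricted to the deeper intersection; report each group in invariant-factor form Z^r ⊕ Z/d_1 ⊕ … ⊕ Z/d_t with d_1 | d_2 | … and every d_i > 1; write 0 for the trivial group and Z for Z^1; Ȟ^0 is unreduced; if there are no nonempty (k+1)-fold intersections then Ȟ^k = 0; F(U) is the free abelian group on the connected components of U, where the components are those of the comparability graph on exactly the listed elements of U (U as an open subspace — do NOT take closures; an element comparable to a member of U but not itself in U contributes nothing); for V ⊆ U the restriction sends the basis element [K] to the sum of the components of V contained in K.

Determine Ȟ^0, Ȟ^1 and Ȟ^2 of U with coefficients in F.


nonempty overlaps:
  V12={r,t,u,v} V13={r,s,t,u,v} V23={r,t,u,v}
  V123={r,t,u,v}
components per intersection:
  V1: {p,r,s,u} {t,v}
  V2: {r,u} {t,v}
  V3: {q,s} {r,u} {t,v} {w}
  V12: {r,u} {t,v}
  V13: {r,u} {s} {t,v}
  V23: {r,u} {t,v}
  V123: {r,u} {t,v}
C dims 8,7,2; δ0: rk 5, SNF 1^5; δ1: rk 2, SNF 1^2
degree 0: 8−5−0 = 3 → Ȟ^0 ≅ Z^3
degree 1: 7−2−5 = 0 → Ȟ^1 ≅ 0
degree 2: 2−0−2 = 0 → Ȟ^2 ≅ 0

Ȟ^0 ≅ Z^3, Ȟ^1 ≅ 0, Ȟ^2 ≅ 0


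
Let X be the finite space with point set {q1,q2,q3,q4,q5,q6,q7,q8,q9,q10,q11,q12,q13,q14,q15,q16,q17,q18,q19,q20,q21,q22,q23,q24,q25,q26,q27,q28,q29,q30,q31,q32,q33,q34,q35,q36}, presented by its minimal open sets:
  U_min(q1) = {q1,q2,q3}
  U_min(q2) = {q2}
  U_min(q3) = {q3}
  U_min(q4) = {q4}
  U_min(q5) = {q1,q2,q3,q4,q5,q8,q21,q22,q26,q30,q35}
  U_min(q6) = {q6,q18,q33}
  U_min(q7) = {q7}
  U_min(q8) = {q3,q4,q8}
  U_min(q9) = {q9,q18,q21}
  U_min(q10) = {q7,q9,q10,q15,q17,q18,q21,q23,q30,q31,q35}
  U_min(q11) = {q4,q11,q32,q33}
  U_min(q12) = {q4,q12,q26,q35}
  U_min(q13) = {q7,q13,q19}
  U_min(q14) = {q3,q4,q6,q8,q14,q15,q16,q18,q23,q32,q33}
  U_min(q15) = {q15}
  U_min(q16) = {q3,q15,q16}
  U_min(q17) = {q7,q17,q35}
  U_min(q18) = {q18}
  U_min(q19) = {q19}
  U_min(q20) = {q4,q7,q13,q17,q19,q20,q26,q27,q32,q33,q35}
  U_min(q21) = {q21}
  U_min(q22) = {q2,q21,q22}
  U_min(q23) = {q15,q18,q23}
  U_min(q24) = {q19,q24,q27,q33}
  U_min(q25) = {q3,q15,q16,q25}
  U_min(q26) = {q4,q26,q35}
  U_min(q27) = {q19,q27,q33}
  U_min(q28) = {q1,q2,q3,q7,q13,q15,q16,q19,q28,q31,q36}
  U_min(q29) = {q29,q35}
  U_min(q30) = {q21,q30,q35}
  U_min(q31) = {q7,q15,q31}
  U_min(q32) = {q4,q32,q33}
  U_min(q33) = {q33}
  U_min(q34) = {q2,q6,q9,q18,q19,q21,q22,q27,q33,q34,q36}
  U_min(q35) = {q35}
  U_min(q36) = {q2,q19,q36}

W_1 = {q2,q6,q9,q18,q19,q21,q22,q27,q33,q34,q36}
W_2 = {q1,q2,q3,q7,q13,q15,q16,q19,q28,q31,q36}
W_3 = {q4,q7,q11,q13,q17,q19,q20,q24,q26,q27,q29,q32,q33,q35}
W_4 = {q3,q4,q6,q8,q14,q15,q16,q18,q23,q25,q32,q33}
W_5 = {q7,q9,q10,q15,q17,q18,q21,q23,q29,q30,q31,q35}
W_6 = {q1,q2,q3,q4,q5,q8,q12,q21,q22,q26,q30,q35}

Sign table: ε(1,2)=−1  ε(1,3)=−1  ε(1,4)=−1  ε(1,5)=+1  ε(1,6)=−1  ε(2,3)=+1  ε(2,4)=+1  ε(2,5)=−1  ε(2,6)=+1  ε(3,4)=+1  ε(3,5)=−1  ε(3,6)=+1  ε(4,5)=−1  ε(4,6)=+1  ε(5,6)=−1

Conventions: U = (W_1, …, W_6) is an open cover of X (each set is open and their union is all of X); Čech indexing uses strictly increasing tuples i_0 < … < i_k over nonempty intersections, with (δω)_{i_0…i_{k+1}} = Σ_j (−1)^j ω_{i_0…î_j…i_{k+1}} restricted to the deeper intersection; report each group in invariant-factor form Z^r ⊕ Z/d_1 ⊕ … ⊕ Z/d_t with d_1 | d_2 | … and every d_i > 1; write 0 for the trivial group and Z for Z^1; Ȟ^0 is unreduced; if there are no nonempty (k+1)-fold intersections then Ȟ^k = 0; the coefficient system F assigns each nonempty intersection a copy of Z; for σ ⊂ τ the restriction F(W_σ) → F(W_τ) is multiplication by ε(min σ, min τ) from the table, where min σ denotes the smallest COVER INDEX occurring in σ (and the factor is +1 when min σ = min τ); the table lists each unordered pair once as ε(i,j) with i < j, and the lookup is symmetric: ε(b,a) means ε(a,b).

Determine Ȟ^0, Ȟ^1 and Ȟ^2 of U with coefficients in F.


nonempty overlaps:
  W12={q2,q19,q36} W13={q19,q27,q33} W14={q6,q18,q33} W15={q9,q18,q21} W16={q2,q21,q22} W23={q7,q13,q19} W24={q3,q15,q16} W25={q7,q15,q31} W26={q1,q2,q3} W34={q4,q32,q33} W35={q7,q17,q29,q35} W36={q4,q26,q35} W45={q15,q18,q23} W46={q3,q4,q8} W56={q21,q30,q35}
  W123={q19} W126={q2} W134={q33} W145={q18} W156={q21} W235={q7} W245={q15} W246={q3} W346={q4} W356={q35}
C dims 6,15,10; δ0: rk 5, SNF 1^5; δ1: rk 10, SNF 1^9·2
degree 0: 6−5−0 = 1 → Ȟ^0 ≅ Z
degree 1: 15−10−5 = 0 → Ȟ^1 ≅ 0
degree 2: 10−0−10 = 0 plus torsion [2] → Ȟ^2 ≅ Z/2

Ȟ^0(U;F) ≅ Z, Ȟ^1(U;F) ≅ 0, Ȟ^2(U;F) ≅ Z/2


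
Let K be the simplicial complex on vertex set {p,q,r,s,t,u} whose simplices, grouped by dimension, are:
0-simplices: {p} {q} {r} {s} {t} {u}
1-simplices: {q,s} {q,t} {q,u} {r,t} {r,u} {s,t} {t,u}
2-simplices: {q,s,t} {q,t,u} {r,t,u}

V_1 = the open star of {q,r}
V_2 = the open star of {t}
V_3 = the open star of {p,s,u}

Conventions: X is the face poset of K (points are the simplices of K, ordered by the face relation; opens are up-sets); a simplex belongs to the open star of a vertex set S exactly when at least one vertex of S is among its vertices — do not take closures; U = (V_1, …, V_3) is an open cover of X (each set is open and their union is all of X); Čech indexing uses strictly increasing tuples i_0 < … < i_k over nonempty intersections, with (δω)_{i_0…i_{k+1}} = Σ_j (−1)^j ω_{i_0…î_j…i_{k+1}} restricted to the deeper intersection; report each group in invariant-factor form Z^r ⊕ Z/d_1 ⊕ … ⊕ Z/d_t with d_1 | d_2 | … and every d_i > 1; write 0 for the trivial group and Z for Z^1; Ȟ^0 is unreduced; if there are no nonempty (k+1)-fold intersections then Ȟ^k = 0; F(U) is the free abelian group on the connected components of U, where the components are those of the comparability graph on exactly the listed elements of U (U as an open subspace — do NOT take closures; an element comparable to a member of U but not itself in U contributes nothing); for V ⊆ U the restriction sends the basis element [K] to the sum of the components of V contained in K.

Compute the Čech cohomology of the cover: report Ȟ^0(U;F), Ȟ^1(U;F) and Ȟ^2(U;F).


nerve of the cover:
  V1={{q},{r},{q,s},{q,t},{q,u},{r,t},{r,u},{q,s,t},{q,t,u},{r,t,u}} V2={{t},{q,t},{r,t},{s,t},{t,u},{q,s,t},{q,t,u},{r,t,u}} V3={{p},{s},{u},{q,s},{q,u},{r,u},{s,t},{t,u},{q,s,t},{q,t,u},{r,t,u}}
  V12={{q,t},{r,t},{q,s,t},{q,t,u},{r,t,u}} V13={{q,s},{q,u},{r,u},{q,s,t},{q,t,u},{r,t,u}} V23={{s,t},{t,u},{q,s,t},{q,t,u},{r,t,u}}
  V123={{q,s,t},{q,t,u},{r,t,u}}
components per intersection:
  V1: {{q},{q,s},{q,t},{q,u},{q,s,t},{q,t,u}} {{r},{r,t},{r,u},{r,t,u}}
  V2: {{t},{q,t},{r,t},{s,t},{t,u},{q,s,t},{q,t,u},{r,t,u}}
  V3: {{p}} {{s},{q,s},{s,t},{q,s,t}} {{u},{q,u},{r,u},{t,u},{q,t,u},{r,t,u}}
  V12: {{q,t},{q,s,t},{q,t,u}} {{r,t},{r,t,u}}
  V13: {{q,s},{q,s,t}} {{q,u},{q,t,u}} {{r,u},{r,t,u}}
  V23: {{s,t},{q,s,t}} {{t,u},{q,t,u},{r,t,u}}
  V123: {{q,s,t}} {{q,t,u}} {{r,t,u}}
C dims 6,7,3; δ0: rk 4, SNF 1^4; δ1: rk 3, SNF 1^3
Ȟ^0 = (6 − 4) − 0 = 2, so Ȟ^0 ≅ Z^2
Ȟ^1 = (7 − 3) − 4 = 0, so Ȟ^1 ≅ 0
Ȟ^2 = (3 − 0) − 3 = 0, so Ȟ^2 ≅ 0

Ȟ^0(U;F) ≅ Z^2; Ȟ^1(U;F) ≅ 0; Ȟ^2(U;F) ≅ 0


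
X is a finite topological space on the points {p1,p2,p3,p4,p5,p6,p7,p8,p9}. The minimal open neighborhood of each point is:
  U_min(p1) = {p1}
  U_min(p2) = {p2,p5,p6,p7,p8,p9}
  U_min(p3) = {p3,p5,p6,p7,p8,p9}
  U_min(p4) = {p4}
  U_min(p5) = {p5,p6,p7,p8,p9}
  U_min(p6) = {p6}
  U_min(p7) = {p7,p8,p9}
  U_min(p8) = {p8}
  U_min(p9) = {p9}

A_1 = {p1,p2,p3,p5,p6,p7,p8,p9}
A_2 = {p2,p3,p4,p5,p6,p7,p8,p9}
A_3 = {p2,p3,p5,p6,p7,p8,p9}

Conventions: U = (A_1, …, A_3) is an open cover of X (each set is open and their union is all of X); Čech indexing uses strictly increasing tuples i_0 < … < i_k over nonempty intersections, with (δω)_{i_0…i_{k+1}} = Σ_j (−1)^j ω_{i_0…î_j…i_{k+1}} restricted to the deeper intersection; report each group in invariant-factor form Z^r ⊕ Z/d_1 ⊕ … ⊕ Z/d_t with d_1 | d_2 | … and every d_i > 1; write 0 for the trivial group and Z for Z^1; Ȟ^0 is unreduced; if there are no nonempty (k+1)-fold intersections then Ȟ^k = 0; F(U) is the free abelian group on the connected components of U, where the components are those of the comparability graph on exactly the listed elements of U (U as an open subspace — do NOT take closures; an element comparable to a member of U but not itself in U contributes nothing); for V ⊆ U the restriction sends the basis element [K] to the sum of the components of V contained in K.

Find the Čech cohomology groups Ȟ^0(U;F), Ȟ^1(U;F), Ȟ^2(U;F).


nonempty intersections:
  A12={p2,p3,p5,p6,p7,p8,p9} A13={p2,p3,p5,p6,p7,p8,p9} A23={p2,p3,p5,p6,p7,p8,p9}
  A123={p2,p3,p5,p6,p7,p8,p9}
components per intersection:
  A1: {p1} {p2,p3,p5,p6,p7,p8,p9}
  A2: {p2,p3,p5,p6,p7,p8,p9} {p4}
  A3: {p2,p3,p5,p6,p7,p8,p9}
  A12: {p2,p3,p5,p6,p7,p8,p9}
  A13: {p2,p3,p5,p6,p7,p8,p9}
  A23: {p2,p3,p5,p6,p7,p8,p9}
  A123: {p2,p3,p5,p6,p7,p8,p9}
C dims 5,3,1; δ0: rk 2, SNF 1^2; δ1: rk 1, SNF 1^1
Ȟ^0: (5−2)−0=3 ⇒ Z^3
Ȟ^1: (3−1)−2=0 ⇒ 0
Ȟ^2: (1−0)−1=0 ⇒ 0

Ȟ^0 = Z^3; Ȟ^1 = 0; Ȟ^2 = 0


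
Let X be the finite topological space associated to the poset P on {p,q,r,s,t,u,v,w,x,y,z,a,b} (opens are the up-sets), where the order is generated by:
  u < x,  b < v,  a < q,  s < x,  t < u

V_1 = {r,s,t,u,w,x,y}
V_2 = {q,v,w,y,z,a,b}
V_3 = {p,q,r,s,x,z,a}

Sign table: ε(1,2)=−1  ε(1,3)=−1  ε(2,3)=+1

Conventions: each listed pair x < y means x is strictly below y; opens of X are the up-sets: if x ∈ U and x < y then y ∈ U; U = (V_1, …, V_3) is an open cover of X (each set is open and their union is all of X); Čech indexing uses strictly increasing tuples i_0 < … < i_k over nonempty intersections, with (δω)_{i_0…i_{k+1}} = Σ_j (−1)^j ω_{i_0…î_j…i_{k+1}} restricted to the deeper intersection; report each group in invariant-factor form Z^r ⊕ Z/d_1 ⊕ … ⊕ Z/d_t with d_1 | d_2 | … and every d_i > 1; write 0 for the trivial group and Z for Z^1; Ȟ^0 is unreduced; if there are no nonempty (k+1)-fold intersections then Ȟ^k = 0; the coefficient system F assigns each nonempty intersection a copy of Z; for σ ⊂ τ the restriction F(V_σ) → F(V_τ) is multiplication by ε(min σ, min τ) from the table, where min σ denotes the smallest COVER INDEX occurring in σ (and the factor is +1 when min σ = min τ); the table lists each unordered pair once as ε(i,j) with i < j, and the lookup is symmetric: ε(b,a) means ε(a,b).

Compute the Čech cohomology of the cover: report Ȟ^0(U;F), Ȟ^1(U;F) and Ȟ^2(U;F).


Ȟ^0 ≅ Z, Ȟ^1 ≅ Z and Ȟ^2 ≅ 0

intersection data:
  V12={w,y} V13={r,s,x} V23={q,z,a}
C dims 3,3; δ0: rk 2, SNF 1^2
Ȟ^0 = (3 − 2) − 0 = 1, so Ȟ^0 ≅ Z
Ȟ^1 = (3 − 0) − 2 = 1, so Ȟ^1 ≅ Z
Ȟ^2 = (0 − 0) − 0 = 0, so Ȟ^2 ≅ 0


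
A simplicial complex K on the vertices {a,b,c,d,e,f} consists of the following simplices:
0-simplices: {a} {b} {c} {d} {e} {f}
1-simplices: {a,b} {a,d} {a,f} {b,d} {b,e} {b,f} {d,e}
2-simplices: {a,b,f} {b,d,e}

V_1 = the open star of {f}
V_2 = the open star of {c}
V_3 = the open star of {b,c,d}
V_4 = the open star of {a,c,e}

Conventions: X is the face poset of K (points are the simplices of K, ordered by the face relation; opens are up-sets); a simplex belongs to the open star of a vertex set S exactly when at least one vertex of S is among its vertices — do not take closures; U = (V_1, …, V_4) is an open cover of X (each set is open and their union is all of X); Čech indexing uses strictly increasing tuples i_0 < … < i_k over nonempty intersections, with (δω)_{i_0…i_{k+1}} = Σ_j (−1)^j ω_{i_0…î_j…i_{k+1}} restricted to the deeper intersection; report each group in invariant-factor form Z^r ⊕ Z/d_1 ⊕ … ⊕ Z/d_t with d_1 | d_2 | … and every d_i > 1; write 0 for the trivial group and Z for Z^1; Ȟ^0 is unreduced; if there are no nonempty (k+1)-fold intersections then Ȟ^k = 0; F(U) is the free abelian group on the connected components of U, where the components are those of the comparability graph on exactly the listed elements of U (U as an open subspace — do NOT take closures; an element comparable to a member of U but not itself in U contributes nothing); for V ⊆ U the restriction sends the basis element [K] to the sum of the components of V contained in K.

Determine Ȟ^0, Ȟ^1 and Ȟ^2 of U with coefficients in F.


Ȟ^0(U;F) ≅ Z^2, Ȟ^1(U;F) ≅ Z and Ȟ^2(U;F) ≅ 0

nonempty overlaps:
  V1={{f},{a,f},{b,f},{a,b,f}} V2={{c}} V3={{b},{c},{d},{a,b},{a,d},{b,d},{b,e},{b,f},{d,e},{a,b,f},{b,d,e}} V4={{a},{c},{e},{a,b},{a,d},{a,f},{b,e},{d,e},{a,b,f},{b,d,e}}
  V13={{b,f},{a,b,f}} V14={{a,f},{a,b,f}} V23={{c}} V24={{c}} V34={{c},{a,b},{a,d},{b,e},{d,e},{a,b,f},{b,d,e}}
  V134={{a,b,f}} V234={{c}}
components per intersection:
  V1: {{f},{a,f},{b,f},{a,b,f}}
  V2: {{c}}
  V3: {{b},{d},{a,b},{a,d},{b,d},{b,e},{b,f},{d,e},{a,b,f},{b,d,e}} {{c}}
  V4: {{a},{a,b},{a,d},{a,f},{a,b,f}} {{c}} {{e},{b,e},{d,e},{b,d,e}}
  V13: {{b,f},{a,b,f}}
  V14: {{a,f},{a,b,f}}
  V23: {{c}}
  V24: {{c}}
  V34: {{c}} {{a,b},{a,b,f}} {{a,d}} {{b,e},{d,e},{b,d,e}}
  V134: {{a,b,f}}
  V234: {{c}}
C dims 7,8,2; δ0: rk 5, SNF 1^5; δ1: rk 2, SNF 1^2
degree 0: 7−5−0 = 2 → Ȟ^0 ≅ Z^2
degree 1: 8−2−5 = 1 → Ȟ^1 ≅ Z
degree 2: 2−0−2 = 0 → Ȟ^2 ≅ 0
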